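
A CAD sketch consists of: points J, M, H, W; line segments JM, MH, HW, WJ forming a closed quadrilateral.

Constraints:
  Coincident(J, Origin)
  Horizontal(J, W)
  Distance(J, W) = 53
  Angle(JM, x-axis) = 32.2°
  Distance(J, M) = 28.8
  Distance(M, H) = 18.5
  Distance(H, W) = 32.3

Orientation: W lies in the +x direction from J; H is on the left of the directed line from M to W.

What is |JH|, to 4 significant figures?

47.03

J is at the origin; JW is horizontal with |JW| = 53.0 and W in +x, so W = (53.0, 0). JM runs at 32.2° with |JM| = 28.8, so M = (24.37, 15.35). H is determined by |MH| = 18.5 and |HW| = 32.3 together: it lies at the intersection of circle(M, 18.5) and circle(W, 32.3). With |MW| = 32.48, the foot of the radical line on MW is 5.451 from M and the perpendicular offset is √(18.5² − 5.451²) = 17.68. Taking the left-of-MW solution: H = (37.53, 28.35).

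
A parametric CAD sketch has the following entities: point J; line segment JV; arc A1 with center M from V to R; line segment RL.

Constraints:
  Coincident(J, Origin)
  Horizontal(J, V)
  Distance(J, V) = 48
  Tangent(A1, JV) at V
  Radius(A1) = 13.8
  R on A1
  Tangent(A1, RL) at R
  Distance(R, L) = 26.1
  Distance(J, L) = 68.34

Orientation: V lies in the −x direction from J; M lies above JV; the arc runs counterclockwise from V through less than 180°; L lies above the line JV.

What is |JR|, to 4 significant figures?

43.32

Checks: |MV| = 13.80 ✓; |MR| = 13.80 ✓; ∠(MR, RL) = 90.00° ✓; |RL| = 26.10 ✓; |JL| = 68.34 ✓.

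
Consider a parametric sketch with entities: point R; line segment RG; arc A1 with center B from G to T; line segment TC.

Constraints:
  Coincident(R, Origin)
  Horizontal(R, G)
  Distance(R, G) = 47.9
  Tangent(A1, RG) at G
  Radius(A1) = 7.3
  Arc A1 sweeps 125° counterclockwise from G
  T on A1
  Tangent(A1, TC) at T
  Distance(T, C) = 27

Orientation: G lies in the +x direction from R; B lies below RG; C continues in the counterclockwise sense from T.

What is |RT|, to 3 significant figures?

43.5

Tangency of A1 to RG means the radius BG is perpendicular to RG, so B = G + (0, -7.3) = (47.9, -7.30). On A1, G sits at bearing 90° from B; a 125° counterclockwise sweep puts T at bearing 215°, so T = B + 7.3·(cos 215°, sin 215°) = (41.9, -11.5). Then |RT| = |T − R| = 43.5.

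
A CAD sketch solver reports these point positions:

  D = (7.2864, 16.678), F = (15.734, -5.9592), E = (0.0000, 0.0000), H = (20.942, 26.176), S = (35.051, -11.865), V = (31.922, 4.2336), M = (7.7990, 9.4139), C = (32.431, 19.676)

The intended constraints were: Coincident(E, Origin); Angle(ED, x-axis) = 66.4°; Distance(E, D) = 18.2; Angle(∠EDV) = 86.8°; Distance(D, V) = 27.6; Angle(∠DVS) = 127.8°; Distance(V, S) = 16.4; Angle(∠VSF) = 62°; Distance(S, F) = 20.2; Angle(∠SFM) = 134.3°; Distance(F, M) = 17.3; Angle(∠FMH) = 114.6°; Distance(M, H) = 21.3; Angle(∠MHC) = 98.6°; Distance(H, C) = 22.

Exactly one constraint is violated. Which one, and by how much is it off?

Distance(H, C) = 22 — off by 8.80.

E = (0.00, 0.00) ✓; ED at 66.40° ✓; |ED| = 18.20 ✓; ∠EDV = 86.80° ✓; |DV| = 27.60 ✓; ∠DVS = 127.8° ✓; |VS| = 16.40 ✓; ∠VSF = 62.00° ✓; |SF| = 20.20 ✓; ∠SFM = 134.3° ✓; |FM| = 17.30 ✓; ∠FMH = 114.6° ✓; |MH| = 21.30 ✓; ∠MHC = 98.60° ✓; |HC| = 13.20 ✗.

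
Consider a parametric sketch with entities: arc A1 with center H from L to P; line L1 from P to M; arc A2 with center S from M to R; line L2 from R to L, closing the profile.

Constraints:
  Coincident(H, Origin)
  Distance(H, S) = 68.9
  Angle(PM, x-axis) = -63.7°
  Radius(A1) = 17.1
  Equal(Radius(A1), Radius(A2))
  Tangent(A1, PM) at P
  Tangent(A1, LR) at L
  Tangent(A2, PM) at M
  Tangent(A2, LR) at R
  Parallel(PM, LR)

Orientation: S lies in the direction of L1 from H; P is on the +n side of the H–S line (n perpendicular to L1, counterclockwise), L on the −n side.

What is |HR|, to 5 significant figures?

70.990

The slot axis is L1's direction at -63.7°, so u = (cos -63.7°, sin -63.7°) = (0.44307, -0.89649) and n = (−sin -63.7°, cos -63.7°) = (0.89649, 0.44307). H is at the origin and S lies 68.9 along u from H, so S = 68.9·u = (30.528, -61.768). Tangency of A1 to both parallel lines with radius 17.1 puts P and L at H ± 17.1·n: P = (15.330, 7.5765), L = (-15.330, -7.5765). Equal radii place M and R the same way about S: M = S + 17.1·n = (45.858, -54.191), R = S − 17.1·n = (15.198, -69.344). Then |HR| = |R − H| = 70.990.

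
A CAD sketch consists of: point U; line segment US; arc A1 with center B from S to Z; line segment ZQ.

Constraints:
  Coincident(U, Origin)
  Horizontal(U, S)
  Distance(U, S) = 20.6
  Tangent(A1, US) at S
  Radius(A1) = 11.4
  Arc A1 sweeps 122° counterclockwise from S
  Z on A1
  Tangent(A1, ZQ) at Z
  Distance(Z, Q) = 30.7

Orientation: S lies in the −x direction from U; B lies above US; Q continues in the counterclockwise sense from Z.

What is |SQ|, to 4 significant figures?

43.97

U is at the origin; US is horizontal with |US| = 20.6 and S on the −x side, so S = (-20.60, 0.000). Since A1 is tangent to US there, BS ⟂ US, so B = S + (0, 11.4) = (-20.60, 11.40). On A1, S sits at bearing -90° from B; a 122° counterclockwise sweep puts Z at bearing 32°, so Z = B + 11.4·(cos 32°, sin 32°) = (-10.93, 17.44). A1 meets ZQ tangentially, so BZ is at right angles to ZQ, so ZQ runs along (−sin 32°, cos 32°); with |ZQ| = 30.7, Q = (-27.20, 43.48). Then |SQ| = |Q − S| = 43.97.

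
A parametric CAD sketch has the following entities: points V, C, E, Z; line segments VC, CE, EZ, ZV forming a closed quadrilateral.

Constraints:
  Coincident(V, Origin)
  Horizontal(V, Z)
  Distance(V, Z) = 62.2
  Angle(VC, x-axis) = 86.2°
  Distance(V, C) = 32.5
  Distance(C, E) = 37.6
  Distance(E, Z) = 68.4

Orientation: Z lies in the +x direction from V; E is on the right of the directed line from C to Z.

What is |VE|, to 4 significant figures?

7.414

V is at the origin; V and Z share the same y with |VZ| = 62.2 and Z in +x, so Z = (62.2, 0). VC runs at 86.2° with |VC| = 32.5, so C = (2.154, 32.43). E is determined by |CE| = 37.6 and |EZ| = 68.4 together: it lies at the intersection of circle(C, 37.6) and circle(Z, 68.4). With |CZ| = 68.24, the foot of the radical line on CZ is 10.20 from C and the perpendicular offset is √(37.6² − 10.20²) = 36.19. Taking the right-of-CZ solution: E = (-6.067, -4.262).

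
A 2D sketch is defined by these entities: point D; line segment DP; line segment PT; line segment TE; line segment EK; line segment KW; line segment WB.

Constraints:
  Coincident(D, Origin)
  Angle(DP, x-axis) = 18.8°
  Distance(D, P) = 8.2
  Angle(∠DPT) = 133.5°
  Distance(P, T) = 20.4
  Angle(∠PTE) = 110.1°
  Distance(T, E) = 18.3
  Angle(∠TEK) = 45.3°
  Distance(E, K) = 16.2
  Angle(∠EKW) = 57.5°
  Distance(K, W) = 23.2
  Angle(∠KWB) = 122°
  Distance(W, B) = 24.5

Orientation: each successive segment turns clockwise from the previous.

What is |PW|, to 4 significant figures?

31.51

D is at the origin; DP runs at 18.8° with length 8.2, so P = (7.763, 2.643). ∠DPT = 133.5° gives PT at -27.70° from the x-axis; with |PT| = 20.4, T = (25.82, -6.840). ∠PTE = 110.1° gives TE at -97.60° from the x-axis; with |TE| = 18.3, E = (23.40, -24.98). ∠TEK = 45.3° gives EK at 127.7° from the x-axis; with |EK| = 16.2, K = (13.50, -12.16). ∠EKW = 57.5° gives KW at 5.200° from the x-axis; with |KW| = 23.2, W = (36.60, -10.06). Then |PW| = |W − P| = 31.51.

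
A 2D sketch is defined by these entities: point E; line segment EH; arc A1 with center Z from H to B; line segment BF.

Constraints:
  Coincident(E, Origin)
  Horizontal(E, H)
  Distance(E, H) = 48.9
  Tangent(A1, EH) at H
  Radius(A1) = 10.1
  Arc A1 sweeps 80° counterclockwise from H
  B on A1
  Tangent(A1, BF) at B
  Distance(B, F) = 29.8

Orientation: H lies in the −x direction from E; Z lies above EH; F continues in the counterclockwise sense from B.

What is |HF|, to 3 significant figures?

40.6

On A1, H sits at bearing -90° from Z; an 80° counterclockwise sweep puts B at bearing -10°, so B = Z + 10.1·(cos -10°, sin -10°) = (-39.0, 8.35). Tangency of A1 to BF means the radius ZB is perpendicular to BF, so BF runs along (−sin -10°, cos -10°); with |BF| = 29.8, F = (-33.8, 37.7). Then |HF| = |F − H| = 40.6.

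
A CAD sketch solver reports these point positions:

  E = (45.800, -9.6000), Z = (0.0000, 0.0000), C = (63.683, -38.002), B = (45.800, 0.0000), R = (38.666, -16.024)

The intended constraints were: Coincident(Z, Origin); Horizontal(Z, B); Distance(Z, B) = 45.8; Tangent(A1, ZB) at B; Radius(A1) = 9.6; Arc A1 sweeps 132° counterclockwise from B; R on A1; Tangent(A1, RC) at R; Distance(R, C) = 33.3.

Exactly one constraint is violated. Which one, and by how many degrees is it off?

Tangent(A1, RC) at R — off by 6.70°.

Z = (0.00, 0.00) ✓; Z.y = 0.00, B.y = 0.00 ✓; |ZB| = 45.80 ✓; ∠(EB, BZ) = 90.00° ✓; |EB| = 9.600 ✓; bearing(E→R) − bearing(E→B) = 132.0° ✓; |ER| = 9.600 ✓; ∠(ER, RC) = 83.30° ✗; |RC| = 33.30 ✓.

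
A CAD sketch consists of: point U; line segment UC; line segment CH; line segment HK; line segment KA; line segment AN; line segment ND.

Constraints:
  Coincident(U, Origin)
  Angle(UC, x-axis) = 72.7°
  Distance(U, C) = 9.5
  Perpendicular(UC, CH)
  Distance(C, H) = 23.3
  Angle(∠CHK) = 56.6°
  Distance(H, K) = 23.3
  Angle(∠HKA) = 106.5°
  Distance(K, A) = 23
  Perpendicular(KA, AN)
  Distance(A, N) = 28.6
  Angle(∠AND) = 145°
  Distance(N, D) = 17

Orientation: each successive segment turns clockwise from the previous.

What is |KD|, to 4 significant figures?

44.54

U is at the origin; UC runs at 72.7° with length 9.5, so C = (2.825, 9.070). UC ⟂ CH, so CH runs at -17.30°; with |CH| = 23.3, H = (25.07, 2.141). ∠CHK = 56.6° gives HK at -140.7° from the x-axis; with |HK| = 23.3, K = (7.041, -12.62). ∠HKA = 106.5° gives KA at 145.8° from the x-axis; with |KA| = 23.0, A = (-11.98, 0.3115). The perpendicularity gives AN at right angles to KA, so AN runs at 55.80°; with |AN| = 28.6, N = (4.093, 23.97). ∠AND = 145.0° gives ND at 20.80° from the x-axis; with |ND| = 17.0, D = (19.99, 30.00). Then |KD| = |D − K| = 44.54.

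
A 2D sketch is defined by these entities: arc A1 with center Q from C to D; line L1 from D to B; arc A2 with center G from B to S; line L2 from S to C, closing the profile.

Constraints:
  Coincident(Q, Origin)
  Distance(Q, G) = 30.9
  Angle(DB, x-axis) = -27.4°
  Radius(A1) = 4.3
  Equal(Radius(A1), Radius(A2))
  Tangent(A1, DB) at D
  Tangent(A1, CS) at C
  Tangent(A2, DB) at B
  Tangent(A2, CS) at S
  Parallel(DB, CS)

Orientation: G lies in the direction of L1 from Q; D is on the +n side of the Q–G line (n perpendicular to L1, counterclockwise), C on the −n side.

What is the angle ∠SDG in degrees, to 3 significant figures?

7.63°

The slot axis is L1's direction at -27.4°, so u = (cos -27.4°, sin -27.4°) = (0.888, -0.460) and n = (−sin -27.4°, cos -27.4°) = (0.460, 0.888). Q is at the origin and G lies 30.9 along u from Q, so G = 30.9·u = (27.4, -14.2). Tangency of A1 to both parallel lines with radius 4.3 puts D and C at Q ± 4.3·n: D = (1.98, 3.82), C = (-1.98, -3.82). Equal radii place B and S the same way about G: B = G + 4.3·n = (29.4, -10.4), S = G − 4.3·n = (25.5, -18.0). Then cos ∠SDG = DS·DG / (|DS||DG|), giving 7.63°.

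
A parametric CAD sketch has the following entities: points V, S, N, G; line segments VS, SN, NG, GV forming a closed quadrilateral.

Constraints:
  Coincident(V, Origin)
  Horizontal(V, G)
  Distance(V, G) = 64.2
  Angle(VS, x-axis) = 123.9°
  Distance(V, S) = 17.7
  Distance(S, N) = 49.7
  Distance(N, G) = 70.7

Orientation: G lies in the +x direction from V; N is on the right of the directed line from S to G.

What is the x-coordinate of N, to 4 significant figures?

1.981

Checks: |SN| = 49.70 ✓; |NG| = 70.70 ✓.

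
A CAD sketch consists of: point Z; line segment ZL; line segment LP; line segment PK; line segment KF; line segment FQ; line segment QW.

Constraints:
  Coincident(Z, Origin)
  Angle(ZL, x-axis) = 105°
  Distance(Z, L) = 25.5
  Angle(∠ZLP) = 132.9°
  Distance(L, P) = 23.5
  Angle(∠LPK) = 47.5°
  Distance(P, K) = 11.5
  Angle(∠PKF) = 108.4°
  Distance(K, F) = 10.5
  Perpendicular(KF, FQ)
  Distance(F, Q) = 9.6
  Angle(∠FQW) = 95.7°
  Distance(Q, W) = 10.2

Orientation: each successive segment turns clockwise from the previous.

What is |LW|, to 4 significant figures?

19.79

Z is at the origin; ZL runs at 105.0° with length 25.5, so L = (-6.600, 24.63). ∠ZLP = 132.9° gives LP at 57.90° from the x-axis; with |LP| = 23.5, P = (5.888, 44.54). ∠LPK = 47.5° gives PK at -74.60° from the x-axis; with |PK| = 11.5, K = (8.942, 33.45). ∠PKF = 108.4° gives KF at -146.2° from the x-axis; with |KF| = 10.5, F = (0.2165, 27.61). KF is perpendicular to FQ, so FQ runs at 123.8°; with |FQ| = 9.6, Q = (-5.124, 35.59). ∠FQW = 95.7° gives QW at 39.50° from the x-axis; with |QW| = 10.2, W = (2.747, 42.08). Then |LW| = |W − L| = 19.79.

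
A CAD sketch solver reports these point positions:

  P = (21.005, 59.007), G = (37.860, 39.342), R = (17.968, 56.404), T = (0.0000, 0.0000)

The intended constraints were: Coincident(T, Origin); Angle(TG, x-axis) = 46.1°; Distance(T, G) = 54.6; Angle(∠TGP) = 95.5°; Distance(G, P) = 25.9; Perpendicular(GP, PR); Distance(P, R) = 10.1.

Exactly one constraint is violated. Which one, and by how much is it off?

Distance(P, R) = 10.1 — off by 6.10.

T = (0.00, 0.00) ✓; TG at 46.10° ✓; |TG| = 54.60 ✓; ∠TGP = 95.50° ✓; |GP| = 25.90 ✓; ∠(GP, PR) = 90.00° ✓; |PR| = 4.000 ✗.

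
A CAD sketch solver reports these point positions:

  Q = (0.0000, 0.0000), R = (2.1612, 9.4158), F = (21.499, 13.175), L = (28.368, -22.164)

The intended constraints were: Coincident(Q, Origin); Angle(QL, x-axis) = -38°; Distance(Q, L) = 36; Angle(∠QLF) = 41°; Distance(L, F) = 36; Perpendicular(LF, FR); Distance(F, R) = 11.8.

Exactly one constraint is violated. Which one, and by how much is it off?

Distance(F, R) = 11.8 — off by 7.90.

Q = (0.00, 0.00) ✓; QL at -38.00° ✓; |QL| = 36.00 ✓; ∠QLF = 41.00° ✓; |LF| = 36.00 ✓; ∠(LF, FR) = 90.00° ✓; |FR| = 19.70 ✗.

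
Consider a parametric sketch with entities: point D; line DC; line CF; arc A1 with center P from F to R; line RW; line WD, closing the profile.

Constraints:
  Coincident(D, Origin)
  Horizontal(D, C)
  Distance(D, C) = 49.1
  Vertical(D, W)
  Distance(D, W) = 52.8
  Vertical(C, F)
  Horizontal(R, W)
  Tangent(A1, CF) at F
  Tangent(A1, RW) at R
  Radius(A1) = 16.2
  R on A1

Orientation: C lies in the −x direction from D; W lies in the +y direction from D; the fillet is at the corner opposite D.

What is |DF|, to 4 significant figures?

61.24

D is at the origin; D and C share the same y with |DC| = 49.1 and C on the −x side, so C = (-49.10, 0.000). DW is vertical with |DW| = 52.8 and W on the +y side, so W = (0.000, 52.80). The virtual corner opposite D is at (-49.10, 52.80). The tangent condition forces PF to be normal to CF and tangency of A1 to RW means the radius PR is perpendicular to RW, with radius 16.2, so the center P sits 16.2 in from both sides at P = (-32.90, 36.60). That places the tangent points at F = (-49.10, 36.60) on CF and R = (-32.90, 52.80) on RW. Then |DF| = |F − D| = 61.24.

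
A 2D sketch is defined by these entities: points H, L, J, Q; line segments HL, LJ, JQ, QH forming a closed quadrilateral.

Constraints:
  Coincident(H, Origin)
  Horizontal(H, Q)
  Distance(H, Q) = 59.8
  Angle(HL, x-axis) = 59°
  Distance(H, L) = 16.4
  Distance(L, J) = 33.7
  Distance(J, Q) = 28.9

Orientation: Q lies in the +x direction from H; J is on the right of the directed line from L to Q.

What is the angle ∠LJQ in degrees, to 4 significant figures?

116.3°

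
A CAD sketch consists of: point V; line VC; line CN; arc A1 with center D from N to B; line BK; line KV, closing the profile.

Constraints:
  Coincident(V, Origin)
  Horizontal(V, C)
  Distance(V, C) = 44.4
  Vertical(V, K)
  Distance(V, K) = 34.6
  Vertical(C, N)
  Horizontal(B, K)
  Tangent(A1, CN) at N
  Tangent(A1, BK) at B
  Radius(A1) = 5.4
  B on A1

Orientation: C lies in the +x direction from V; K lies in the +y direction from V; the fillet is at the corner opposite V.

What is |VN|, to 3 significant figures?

53.1

V is at the origin; V and C share the same y with |VC| = 44.4 and C on the +x side, so C = (44.4, 0.00). VK is vertical with |VK| = 34.6 and K on the +y side, so K = (0.00, 34.6). The virtual corner opposite V is at (44.4, 34.6). Tangency of A1 to CN means the radius DN is perpendicular to CN and tangency of A1 to BK means the radius DB is perpendicular to BK, with radius 5.4, so the center D sits 5.4 in from both sides at D = (39.0, 29.2). That places the tangent points at N = (44.4, 29.2) on CN and B = (39.0, 34.6) on BK. Then |VN| = |N − V| = 53.1.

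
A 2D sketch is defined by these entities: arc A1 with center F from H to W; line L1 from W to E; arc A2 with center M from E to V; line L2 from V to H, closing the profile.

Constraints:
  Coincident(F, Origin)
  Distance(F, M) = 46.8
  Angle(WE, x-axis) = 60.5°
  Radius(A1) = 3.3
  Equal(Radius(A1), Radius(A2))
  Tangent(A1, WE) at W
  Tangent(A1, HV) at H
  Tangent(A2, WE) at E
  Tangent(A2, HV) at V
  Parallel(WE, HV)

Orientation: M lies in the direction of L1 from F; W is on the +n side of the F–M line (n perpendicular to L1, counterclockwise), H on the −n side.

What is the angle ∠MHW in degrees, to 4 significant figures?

85.97°

The slot axis is L1's direction at 60.5°, so u = (cos 60.5°, sin 60.5°) = (0.4924, 0.8704) and n = (−sin 60.5°, cos 60.5°) = (-0.8704, 0.4924). F is at the origin and M lies 46.8 along u from F, so M = 46.8·u = (23.05, 40.73). Tangency of A1 to both parallel lines with radius 3.3 puts W and H at F ± 3.3·n: W = (-2.872, 1.625), H = (2.872, -1.625). Then cos ∠MHW = HM·HW / (|HM||HW|), giving 85.97°.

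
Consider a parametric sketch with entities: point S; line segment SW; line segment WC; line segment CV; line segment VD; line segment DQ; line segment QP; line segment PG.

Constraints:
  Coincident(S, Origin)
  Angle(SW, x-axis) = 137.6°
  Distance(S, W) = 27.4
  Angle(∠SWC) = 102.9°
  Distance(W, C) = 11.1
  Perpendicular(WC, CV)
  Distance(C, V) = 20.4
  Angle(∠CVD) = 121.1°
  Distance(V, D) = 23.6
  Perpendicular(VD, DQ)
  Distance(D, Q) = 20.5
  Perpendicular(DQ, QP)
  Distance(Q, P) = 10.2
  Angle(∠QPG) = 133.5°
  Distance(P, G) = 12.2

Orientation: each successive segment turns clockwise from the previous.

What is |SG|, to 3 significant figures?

15.3

The perpendicularity gives QP at right angles to DQ, so QP runs at 91.6°; with |QP| = 10.2, P = (-17.1, 4.12). ∠QPG = 133.5° gives PG at 45.1° from the x-axis; with |PG| = 12.2, G = (-8.52, 12.8). Then |SG| = |G − S| = 15.3.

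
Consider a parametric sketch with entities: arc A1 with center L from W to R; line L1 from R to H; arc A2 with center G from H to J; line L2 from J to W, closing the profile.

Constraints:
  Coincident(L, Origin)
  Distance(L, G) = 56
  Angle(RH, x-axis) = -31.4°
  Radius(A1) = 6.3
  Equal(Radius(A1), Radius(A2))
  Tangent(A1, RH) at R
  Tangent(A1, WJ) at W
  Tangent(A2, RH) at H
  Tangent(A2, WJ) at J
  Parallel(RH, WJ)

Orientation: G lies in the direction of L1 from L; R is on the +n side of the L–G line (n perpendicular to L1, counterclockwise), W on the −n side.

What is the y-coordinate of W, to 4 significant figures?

-5.377

L is at the origin and G lies 56.0 along u from L, so G = 56.0·u = (47.80, -29.18). Tangency of A1 to both parallel lines with radius 6.3 puts R and W at L ± 6.3·n: R = (3.282, 5.377), W = (-3.282, -5.377). So W.y = -5.377.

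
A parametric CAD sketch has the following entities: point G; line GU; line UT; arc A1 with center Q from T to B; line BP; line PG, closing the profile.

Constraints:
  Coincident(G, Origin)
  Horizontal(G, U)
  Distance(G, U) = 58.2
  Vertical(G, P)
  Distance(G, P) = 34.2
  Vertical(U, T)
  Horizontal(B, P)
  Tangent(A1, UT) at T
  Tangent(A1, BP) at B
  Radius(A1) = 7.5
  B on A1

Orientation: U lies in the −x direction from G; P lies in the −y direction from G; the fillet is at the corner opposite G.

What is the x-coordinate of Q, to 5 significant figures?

-50.700

G is at the origin; G and U share the same y with |GU| = 58.2 and U on the −x side, so U = (-58.200, 0.0000). GP is vertical with |GP| = 34.2 and P on the −y side, so P = (0.0000, -34.200). The virtual corner opposite G is at (-58.200, -34.200). A1 meets UT tangentially, so QT is at right angles to UT and tangency of A1 to BP means the radius QB is perpendicular to BP, with radius 7.5, so the center Q sits 7.5 in from both sides at Q = (-50.700, -26.700). So Q.x = -50.700.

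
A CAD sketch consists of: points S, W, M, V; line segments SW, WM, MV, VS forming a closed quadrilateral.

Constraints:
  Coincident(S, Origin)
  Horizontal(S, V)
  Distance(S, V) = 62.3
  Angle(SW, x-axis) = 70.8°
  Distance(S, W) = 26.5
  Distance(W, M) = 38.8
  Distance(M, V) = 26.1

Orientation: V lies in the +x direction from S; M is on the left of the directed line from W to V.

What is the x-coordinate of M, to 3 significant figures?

47.3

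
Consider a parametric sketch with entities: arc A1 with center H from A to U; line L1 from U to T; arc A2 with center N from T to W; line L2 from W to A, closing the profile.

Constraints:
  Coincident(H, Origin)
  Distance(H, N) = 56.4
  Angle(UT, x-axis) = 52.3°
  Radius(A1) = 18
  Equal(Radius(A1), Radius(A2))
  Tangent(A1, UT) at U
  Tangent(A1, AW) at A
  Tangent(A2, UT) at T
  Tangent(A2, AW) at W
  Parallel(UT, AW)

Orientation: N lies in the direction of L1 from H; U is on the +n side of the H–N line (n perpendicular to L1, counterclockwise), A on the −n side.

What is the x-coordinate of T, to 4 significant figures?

20.25

The slot axis is L1's direction at 52.3°, so u = (cos 52.3°, sin 52.3°) = (0.6115, 0.7912) and n = (−sin 52.3°, cos 52.3°) = (-0.7912, 0.6115). H is at the origin and N lies 56.4 along u from H, so N = 56.4·u = (34.49, 44.63). Tangency of A1 to both parallel lines with radius 18.0 puts U and A at H ± 18.0·n: U = (-14.24, 11.01), A = (14.24, -11.01). Equal radii place T and W the same way about N: T = N + 18.0·n = (20.25, 55.63), W = N − 18.0·n = (48.73, 33.62). So T.x = 20.25.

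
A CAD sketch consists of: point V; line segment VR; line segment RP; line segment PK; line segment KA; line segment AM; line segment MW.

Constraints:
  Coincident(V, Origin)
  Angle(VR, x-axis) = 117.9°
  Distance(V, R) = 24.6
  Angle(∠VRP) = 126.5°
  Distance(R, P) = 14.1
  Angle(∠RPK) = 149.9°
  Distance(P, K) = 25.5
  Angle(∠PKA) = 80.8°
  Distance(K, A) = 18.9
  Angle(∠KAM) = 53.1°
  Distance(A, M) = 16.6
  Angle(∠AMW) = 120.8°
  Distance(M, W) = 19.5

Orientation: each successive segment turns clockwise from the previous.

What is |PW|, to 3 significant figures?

20.2

V is at the origin; VR runs at 117.9° with length 24.6, so R = (-11.5, 21.7). ∠VRP = 126.5° gives RP at 64.4° from the x-axis; with |RP| = 14.1, P = (-5.42, 34.5). ∠RPK = 149.9° gives PK at 34.3° from the x-axis; with |PK| = 25.5, K = (15.6, 48.8). ∠PKA = 80.8° gives KA at -64.9° from the x-axis; with |KA| = 18.9, A = (23.7, 31.7). ∠KAM = 53.1° gives AM at 168° from the x-axis; with |AM| = 16.6, M = (7.42, 35.1). ∠AMW = 120.8° gives MW at 109° from the x-axis; with |MW| = 19.5, W = (1.07, 53.5). Then |PW| = |W − P| = 20.2.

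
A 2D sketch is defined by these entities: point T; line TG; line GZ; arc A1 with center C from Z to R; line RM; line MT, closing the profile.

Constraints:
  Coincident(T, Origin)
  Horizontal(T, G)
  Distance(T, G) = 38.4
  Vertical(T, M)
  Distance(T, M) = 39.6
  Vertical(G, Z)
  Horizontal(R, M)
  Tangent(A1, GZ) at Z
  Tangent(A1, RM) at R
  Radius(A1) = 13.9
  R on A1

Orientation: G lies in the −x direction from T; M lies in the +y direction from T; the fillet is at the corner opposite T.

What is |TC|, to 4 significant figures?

35.51

TM is vertical with |TM| = 39.6 and M on the +y side, so M = (0.000, 39.60). The virtual corner opposite T is at (-38.40, 39.60). Since A1 is tangent to GZ there, CZ ⟂ GZ and the tangent condition forces CR to be normal to RM, with radius 13.9, so the center C sits 13.9 in from both sides at C = (-24.50, 25.70). Then |TC| = |C − T| = 35.51.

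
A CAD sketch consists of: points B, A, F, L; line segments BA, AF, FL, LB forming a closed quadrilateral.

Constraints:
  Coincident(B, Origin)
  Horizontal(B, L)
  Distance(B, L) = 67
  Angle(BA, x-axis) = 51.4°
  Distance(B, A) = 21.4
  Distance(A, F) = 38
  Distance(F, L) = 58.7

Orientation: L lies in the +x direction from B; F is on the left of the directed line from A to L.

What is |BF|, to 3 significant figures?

59.3

Checks: |AF| = 38.00 ✓; |FL| = 58.70 ✓.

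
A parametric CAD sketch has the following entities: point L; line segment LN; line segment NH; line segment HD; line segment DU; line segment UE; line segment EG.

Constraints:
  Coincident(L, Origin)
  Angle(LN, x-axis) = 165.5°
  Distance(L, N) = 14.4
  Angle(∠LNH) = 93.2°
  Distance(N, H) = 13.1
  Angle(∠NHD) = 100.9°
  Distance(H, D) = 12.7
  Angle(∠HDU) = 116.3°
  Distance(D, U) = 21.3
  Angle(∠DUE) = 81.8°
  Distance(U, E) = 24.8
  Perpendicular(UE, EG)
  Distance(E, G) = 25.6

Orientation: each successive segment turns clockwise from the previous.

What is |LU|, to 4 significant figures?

10.99

∠NHD = 100.9° gives HD at -0.4000° from the x-axis; with |HD| = 12.7, D = (1.325, 16.36). ∠HDU = 116.3° gives DU at -64.10° from the x-axis; with |DU| = 21.3, U = (10.63, -2.798). Then |LU| = |U − L| = 10.99.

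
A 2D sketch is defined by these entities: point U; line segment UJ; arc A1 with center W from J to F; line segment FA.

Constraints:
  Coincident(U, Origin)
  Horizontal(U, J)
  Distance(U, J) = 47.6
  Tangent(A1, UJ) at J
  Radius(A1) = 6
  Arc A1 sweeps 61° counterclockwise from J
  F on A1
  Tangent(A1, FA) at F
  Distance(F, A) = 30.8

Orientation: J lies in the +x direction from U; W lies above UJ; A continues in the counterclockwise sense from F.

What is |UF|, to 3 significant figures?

52.9

U is at the origin; UJ is horizontal with |UJ| = 47.6 and J on the +x side, so J = (47.6, 0.00). Since A1 is tangent to UJ there, WJ ⟂ UJ, so W = J + (0, 6) = (47.6, 6.00). On A1, J sits at bearing -90° from W; a 61° counterclockwise sweep puts F at bearing -29°, so F = W + 6.0·(cos -29°, sin -29°) = (52.8, 3.09). Then |UF| = |F − U| = 52.9.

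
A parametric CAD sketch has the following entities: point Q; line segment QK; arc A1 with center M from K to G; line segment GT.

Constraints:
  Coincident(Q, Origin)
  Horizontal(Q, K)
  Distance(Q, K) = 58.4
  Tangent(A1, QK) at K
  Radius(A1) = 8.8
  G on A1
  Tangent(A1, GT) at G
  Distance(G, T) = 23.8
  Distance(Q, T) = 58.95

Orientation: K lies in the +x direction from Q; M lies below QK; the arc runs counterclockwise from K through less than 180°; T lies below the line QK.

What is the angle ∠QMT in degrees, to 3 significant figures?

77.3°

Q is at the origin; Q and K share the same y with |QK| = 58.4 and K on the +x side, so K = (58.4, 0.00). The tangent condition forces MK to be normal to QK, so M = K + (0, -8.8) = (58.4, -8.80). Since MG ⟂ GT (tangency), |MT| = √(8.8² + 23.8²) = 25.4 regardless of where G sits on A1. So T lies on both circle(Q, 58.95) and circle(M, 25.4); the below-QK intersection is T = (49.2, -32.5). G is the foot of the tangent from T: G = (49.6, -8.66).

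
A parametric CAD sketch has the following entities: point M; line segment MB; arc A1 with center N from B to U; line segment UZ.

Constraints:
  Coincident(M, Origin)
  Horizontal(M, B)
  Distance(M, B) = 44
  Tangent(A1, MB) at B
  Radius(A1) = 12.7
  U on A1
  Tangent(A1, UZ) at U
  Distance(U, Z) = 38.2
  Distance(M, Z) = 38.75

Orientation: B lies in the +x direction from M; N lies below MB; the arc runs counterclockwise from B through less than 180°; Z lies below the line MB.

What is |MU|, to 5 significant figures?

33.998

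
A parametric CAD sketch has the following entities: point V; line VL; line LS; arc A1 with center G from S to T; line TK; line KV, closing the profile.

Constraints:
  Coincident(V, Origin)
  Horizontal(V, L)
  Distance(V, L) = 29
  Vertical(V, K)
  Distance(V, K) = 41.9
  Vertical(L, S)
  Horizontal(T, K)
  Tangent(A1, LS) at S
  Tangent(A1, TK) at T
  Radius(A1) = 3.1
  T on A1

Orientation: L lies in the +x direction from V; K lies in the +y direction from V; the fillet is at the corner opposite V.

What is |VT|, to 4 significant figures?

49.26

V is at the origin; VL is horizontal with |VL| = 29.0 and L on the +x side, so L = (29.00, 0.000). V and K share the same x with |VK| = 41.9 and K on the +y side, so K = (0.000, 41.90). The virtual corner opposite V is at (29.00, 41.90). Tangency of A1 to LS means the radius GS is perpendicular to LS and tangency of A1 to TK means the radius GT is perpendicular to TK, with radius 3.1, so the center G sits 3.1 in from both sides at G = (25.90, 38.80). That places the tangent points at S = (29.00, 38.80) on LS and T = (25.90, 41.90) on TK. Then |VT| = |T − V| = 49.26.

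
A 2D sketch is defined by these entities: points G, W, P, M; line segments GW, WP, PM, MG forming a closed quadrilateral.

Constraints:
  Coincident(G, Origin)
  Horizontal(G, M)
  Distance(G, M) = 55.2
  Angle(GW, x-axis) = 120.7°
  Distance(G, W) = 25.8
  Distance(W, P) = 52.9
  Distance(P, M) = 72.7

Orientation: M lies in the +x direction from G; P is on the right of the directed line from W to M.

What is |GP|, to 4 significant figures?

32.48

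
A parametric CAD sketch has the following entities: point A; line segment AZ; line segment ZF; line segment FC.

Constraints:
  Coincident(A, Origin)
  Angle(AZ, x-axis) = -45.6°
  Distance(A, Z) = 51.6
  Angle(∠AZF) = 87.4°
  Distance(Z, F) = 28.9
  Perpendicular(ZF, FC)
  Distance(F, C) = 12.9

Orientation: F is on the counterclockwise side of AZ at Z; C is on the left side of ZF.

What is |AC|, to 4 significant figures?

46.89

A is at the origin; AZ runs at -45.6° with length 51.6, so Z = 51.6·(cos -45.6°, sin -45.6°) = (36.10, -36.87). ∠AZF = 87.4°, so ZF runs at -45.6° + (180° − 87.4°) = 47.00° from the x-axis; with |ZF| = 28.9, F = Z + 28.9·(cos 47.00°, sin 47.00°) = (55.81, -15.73). ZF is perpendicular to FC; with |FC| = 12.9 on the left of ZF, C = F + 12.9·(-0.7314, 0.6820) = (46.38, -6.933). Then |AC| = |C − A| = 46.89.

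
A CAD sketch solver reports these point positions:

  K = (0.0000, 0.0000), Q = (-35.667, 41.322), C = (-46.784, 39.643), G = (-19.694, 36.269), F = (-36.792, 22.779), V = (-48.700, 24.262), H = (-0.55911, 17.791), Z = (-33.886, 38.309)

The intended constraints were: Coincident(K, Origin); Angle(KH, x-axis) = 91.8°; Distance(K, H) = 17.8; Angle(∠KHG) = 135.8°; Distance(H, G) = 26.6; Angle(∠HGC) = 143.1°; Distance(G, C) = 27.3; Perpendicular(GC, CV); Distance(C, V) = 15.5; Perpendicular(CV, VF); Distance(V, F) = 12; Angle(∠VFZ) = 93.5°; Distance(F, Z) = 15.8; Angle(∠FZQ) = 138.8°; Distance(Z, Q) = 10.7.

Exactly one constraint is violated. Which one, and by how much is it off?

Distance(Z, Q) = 10.7 — off by 7.20.

K = (0.00, 0.00) ✓; KH at 91.80° ✓; |KH| = 17.80 ✓; ∠KHG = 135.8° ✓; |HG| = 26.60 ✓; ∠HGC = 143.1° ✓; |GC| = 27.30 ✓; ∠(GC, CV) = 90.00° ✓; |CV| = 15.50 ✓; ∠(CV, VF) = 90.00° ✓; |VF| = 12.00 ✓; ∠VFZ = 93.50° ✓; |FZ| = 15.80 ✓; ∠FZQ = 138.8° ✓; |ZQ| = 3.500 ✗.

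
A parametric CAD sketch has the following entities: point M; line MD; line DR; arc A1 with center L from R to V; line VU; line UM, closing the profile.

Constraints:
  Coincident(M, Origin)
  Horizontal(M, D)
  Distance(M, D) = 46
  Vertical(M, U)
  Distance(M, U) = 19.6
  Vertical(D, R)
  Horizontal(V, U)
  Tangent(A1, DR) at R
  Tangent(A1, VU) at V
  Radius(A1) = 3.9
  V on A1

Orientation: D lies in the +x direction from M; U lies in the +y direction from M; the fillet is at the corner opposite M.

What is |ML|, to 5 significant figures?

44.932

M is at the origin; MD is horizontal with |MD| = 46.0 and D on the +x side, so D = (46.000, 0.0000). M and U share the same x with |MU| = 19.6 and U on the +y side, so U = (0.0000, 19.600). The virtual corner opposite M is at (46.000, 19.600). The tangent condition forces LR to be normal to DR and the tangent condition forces LV to be normal to VU, with radius 3.9, so the center L sits 3.9 in from both sides at L = (42.100, 15.700). Then |ML| = |L − M| = 44.932.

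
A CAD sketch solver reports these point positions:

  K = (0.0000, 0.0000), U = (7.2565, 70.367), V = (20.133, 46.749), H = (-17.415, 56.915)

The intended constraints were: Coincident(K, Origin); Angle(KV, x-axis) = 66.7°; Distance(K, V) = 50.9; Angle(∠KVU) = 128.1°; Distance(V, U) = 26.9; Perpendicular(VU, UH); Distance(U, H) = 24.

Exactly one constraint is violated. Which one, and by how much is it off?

Distance(U, H) = 24 — off by 4.10.

K = (0.00, 0.00) ✓; KV at 66.70° ✓; |KV| = 50.90 ✓; ∠KVU = 128.1° ✓; |VU| = 26.90 ✓; ∠(VU, UH) = 90.00° ✓; |UH| = 28.10 ✗.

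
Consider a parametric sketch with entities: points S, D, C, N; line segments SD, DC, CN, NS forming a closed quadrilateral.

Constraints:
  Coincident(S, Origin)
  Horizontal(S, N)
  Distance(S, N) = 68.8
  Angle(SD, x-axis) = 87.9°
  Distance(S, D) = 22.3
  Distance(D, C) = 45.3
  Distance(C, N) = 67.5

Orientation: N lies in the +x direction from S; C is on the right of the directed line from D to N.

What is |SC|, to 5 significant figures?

23.396

Checks: S = (0.00, 0.00) ✓; |DC| = 45.30 ✓; |CN| = 67.50 ✓.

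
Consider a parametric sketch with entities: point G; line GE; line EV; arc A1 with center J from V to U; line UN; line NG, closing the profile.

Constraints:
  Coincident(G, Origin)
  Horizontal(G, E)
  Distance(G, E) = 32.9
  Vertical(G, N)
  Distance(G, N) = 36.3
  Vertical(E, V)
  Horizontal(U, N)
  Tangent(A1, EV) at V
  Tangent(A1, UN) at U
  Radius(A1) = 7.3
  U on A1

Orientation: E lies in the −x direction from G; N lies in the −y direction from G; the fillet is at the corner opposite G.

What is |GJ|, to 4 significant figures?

38.68

G is at the origin; G and E share the same y with |GE| = 32.9 and E on the −x side, so E = (-32.90, 0.000). G and N share the same x with |GN| = 36.3 and N on the −y side, so N = (0.000, -36.30). The virtual corner opposite G is at (-32.90, -36.30). Since A1 is tangent to EV there, JV ⟂ EV and A1 meets UN tangentially, so JU is at right angles to UN, with radius 7.3, so the center J sits 7.3 in from both sides at J = (-25.60, -29.00). Then |GJ| = |J − G| = 38.68.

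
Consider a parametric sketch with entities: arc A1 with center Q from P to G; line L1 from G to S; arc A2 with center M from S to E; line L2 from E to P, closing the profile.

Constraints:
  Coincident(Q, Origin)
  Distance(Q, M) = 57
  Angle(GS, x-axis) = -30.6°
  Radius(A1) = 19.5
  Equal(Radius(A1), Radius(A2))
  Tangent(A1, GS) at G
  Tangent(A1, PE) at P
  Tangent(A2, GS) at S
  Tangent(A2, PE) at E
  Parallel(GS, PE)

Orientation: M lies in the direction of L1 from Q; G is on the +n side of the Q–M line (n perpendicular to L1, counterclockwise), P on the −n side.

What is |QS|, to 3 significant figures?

60.2

The slot axis is L1's direction at -30.6°, so u = (cos -30.6°, sin -30.6°) = (0.861, -0.509) and n = (−sin -30.6°, cos -30.6°) = (0.509, 0.861). Q is at the origin and M lies 57.0 along u from Q, so M = 57.0·u = (49.1, -29.0). Tangency of A1 to both parallel lines with radius 19.5 puts G and P at Q ± 19.5·n: G = (9.93, 16.8), P = (-9.93, -16.8). Equal radii place S and E the same way about M: S = M + 19.5·n = (59.0, -12.2), E = M − 19.5·n = (39.1, -45.8). Then |QS| = |S − Q| = 60.2.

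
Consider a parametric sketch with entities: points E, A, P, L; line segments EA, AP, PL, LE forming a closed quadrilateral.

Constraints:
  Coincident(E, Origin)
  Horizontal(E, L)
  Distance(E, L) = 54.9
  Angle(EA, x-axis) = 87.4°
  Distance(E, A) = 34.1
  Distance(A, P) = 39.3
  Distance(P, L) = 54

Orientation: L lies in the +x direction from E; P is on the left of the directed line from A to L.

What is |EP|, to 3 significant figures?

63.0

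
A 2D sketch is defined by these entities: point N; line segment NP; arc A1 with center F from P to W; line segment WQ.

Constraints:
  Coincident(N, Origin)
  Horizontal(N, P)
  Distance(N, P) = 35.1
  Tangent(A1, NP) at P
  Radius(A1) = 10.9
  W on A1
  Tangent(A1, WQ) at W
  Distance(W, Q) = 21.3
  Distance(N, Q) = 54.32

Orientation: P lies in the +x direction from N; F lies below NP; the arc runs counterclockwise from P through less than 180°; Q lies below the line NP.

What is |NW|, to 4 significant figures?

33.23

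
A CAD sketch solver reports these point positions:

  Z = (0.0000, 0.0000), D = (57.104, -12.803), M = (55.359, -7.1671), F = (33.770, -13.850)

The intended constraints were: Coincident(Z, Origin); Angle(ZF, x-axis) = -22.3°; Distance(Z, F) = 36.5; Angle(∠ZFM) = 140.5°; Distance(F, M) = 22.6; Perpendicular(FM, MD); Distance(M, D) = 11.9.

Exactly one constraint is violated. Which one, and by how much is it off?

Distance(M, D) = 11.9 — off by 6.00.

Z = (0.00, 0.00) ✓; ZF at -22.30° ✓; |ZF| = 36.50 ✓; ∠ZFM = 140.5° ✓; |FM| = 22.60 ✓; ∠(FM, MD) = 90.00° ✓; |MD| = 5.900 ✗.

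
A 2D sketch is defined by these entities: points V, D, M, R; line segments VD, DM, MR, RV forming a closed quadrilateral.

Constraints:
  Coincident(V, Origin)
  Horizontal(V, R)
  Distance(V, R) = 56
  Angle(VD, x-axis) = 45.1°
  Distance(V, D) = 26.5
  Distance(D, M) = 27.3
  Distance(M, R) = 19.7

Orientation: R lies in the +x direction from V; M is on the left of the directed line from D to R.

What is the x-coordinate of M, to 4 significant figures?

45.94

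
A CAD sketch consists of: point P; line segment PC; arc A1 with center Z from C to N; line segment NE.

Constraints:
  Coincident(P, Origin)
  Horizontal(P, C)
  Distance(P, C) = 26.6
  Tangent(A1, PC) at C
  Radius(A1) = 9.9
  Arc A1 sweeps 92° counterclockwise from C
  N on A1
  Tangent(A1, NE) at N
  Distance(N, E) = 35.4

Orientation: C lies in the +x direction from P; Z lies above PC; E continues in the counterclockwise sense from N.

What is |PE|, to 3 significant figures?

57.7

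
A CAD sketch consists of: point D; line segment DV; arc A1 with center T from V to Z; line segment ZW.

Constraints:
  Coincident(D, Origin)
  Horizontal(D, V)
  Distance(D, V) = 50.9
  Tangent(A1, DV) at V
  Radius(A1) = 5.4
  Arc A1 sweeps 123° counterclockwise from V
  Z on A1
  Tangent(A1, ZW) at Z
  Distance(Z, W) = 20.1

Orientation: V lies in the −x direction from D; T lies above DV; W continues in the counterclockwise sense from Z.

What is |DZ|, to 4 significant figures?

47.12

D is at the origin; D and V share the same y with |DV| = 50.9 and V on the −x side, so V = (-50.90, 0.000). Since A1 is tangent to DV there, TV ⟂ DV, so T = V + (0, 5.4) = (-50.90, 5.400). On A1, V sits at bearing -90° from T; a 123° counterclockwise sweep puts Z at bearing 33°, so Z = T + 5.4·(cos 33°, sin 33°) = (-46.37, 8.341). Then |DZ| = |Z − D| = 47.12.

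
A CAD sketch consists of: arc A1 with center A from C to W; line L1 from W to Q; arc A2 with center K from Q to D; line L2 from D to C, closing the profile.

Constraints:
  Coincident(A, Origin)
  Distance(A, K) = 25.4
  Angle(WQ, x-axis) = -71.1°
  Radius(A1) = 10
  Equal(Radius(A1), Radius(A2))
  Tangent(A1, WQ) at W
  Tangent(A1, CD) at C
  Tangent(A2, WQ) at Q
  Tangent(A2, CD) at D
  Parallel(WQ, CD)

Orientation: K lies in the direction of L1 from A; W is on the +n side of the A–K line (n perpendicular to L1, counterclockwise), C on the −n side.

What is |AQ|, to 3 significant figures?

27.3

Tangency of A1 to both parallel lines with radius 10.0 puts W and C at A ± 10.0·n: W = (9.46, 3.24), C = (-9.46, -3.24). Equal radii place Q and D the same way about K: Q = K + 10.0·n = (17.7, -20.8), D = K − 10.0·n = (-1.23, -27.3). Then |AQ| = |Q − A| = 27.3.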